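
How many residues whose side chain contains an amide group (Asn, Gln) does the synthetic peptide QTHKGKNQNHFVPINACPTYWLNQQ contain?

8

Matching residues: Q1, N7, Q8, N9, N15, N23, Q24, Q25.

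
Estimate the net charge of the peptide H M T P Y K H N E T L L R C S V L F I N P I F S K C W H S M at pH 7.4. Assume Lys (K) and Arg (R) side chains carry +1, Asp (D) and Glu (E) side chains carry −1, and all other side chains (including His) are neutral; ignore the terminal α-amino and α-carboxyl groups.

+2

Positive (K, R): K6, R13, K25 → +3.
Negative (D, E): E9 → −1.
Net charge = (+3) + (−1) = +2.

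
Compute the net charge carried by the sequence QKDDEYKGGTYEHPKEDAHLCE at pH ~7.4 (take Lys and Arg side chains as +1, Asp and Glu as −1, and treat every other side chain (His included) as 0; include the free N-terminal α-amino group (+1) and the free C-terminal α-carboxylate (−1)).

Positive (K, R): K2, K7, K15 → +3.
Negative (D, E): D3, D4, E5, E12, E16, D17, E22 → −7.
The N-terminus (+1) and C-terminus (−1) cancel.
Net charge = (+3) + (−7) = −4.

-4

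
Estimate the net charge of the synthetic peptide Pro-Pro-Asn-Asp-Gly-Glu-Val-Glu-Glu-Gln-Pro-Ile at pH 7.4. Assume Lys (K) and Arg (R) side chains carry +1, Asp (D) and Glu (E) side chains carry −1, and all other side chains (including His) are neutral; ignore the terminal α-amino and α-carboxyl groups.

-4

Positive (K, R): none → +0.
Negative (D, E): Asp4, Glu6, Glu8, Glu9 → −4.
Net charge = (+0) + (−4) = −4.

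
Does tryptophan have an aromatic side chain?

Yes

The aromatic amino acids are Phe (F, benzyl), Trp (W, indole), and Tyr (Y, phenol).
Tryptophan is in this group.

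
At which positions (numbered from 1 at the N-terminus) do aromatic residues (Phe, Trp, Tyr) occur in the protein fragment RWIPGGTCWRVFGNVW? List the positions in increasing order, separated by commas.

Matching residues: W2, W9, F12, W16.

2, 9, 12, 16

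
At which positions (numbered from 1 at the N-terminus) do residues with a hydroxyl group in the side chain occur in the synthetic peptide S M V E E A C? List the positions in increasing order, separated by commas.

Serine (S), threonine (T), and tyrosine (Y) each carry a hydroxyl group on the side chain.
Matching residues: S1.

1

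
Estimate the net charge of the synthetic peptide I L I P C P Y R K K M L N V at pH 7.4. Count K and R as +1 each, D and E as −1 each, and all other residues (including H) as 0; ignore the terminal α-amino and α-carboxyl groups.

Positive (K, R): R8, K9, K10 → +3.
Negative (D, E): none → −0.
Net charge = (+3) + (−0) = +3.

+3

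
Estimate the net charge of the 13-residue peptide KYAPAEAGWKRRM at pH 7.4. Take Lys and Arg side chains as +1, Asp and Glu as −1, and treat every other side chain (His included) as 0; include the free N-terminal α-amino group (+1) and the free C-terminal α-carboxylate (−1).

+3

Positive (K, R): K1, K10, R11, R12 → +4.
Negative (D, E): E6 → −1.
The N-terminus (+1) and C-terminus (−1) cancel.
Net charge = (+4) + (−1) = +3.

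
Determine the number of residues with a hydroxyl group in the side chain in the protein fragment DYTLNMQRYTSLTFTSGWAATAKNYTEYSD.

13

Serine (S), threonine (T), and tyrosine (Y) each carry a hydroxyl group on the side chain.
Matching residues: Y2, T3, Y9, T10, S11, T13, T15, S16, T21, Y25, T26, Y28, S29.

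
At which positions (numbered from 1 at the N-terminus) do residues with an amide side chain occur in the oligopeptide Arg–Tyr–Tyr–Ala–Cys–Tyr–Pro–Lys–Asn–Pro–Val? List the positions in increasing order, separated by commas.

Only N (asparagine) and Q (glutamine) carry a side-chain carboxamide.
Matching residues: Asn9.

9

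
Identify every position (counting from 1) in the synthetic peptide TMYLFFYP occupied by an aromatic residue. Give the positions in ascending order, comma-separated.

3, 5, 6, 7

F, W, and Y each carry an aromatic ring on the side chain.
Matching residues: Y3, F5, F6, Y7.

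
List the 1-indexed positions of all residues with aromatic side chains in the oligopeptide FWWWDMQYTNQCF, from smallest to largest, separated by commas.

1, 2, 3, 4, 8, 13

F, W, and Y each carry an aromatic ring on the side chain.
Matching residues: F1, W2, W3, W4, Y8, F13.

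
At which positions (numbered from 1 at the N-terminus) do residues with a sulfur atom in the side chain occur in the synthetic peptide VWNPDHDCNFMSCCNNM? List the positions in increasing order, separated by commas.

8, 11, 13, 14, 17

Only Cys (C) and Met (M) have a sulfur atom in the side chain.
Matching residues: C8, M11, C13, C14, M17.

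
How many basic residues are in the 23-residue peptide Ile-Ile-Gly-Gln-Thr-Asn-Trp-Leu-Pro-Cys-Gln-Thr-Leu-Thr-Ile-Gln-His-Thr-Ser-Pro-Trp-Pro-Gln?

1

K, R, and H are the three residues with basic side chains (ε-amine, guanidinium, and imidazole respectively).
Matching residues: His17.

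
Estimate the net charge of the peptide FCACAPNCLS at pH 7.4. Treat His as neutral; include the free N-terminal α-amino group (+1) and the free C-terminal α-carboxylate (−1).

The side chains ionized at physiological pH are Lys/Arg (+1) and Asp/Glu (−1); with His treated as neutral, nothing else contributes.
Positive (K, R): none → +0.
Negative (D, E): none → −0.
The N-terminus (+1) and C-terminus (−1) cancel.
Net charge = (+0) + (−0) = 0.

0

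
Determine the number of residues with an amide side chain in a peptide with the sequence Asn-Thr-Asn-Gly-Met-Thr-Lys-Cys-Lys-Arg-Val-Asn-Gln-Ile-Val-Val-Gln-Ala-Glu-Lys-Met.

The amide-side-chain residues are Asn (N) and Gln (Q).
Matching residues: Asn1, Asn3, Asn12, Gln13, Gln17.

5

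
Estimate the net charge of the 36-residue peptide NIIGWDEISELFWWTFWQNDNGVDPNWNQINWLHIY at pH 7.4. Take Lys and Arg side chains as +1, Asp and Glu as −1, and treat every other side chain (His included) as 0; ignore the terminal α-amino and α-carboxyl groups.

Positive (K, R): none → +0.
Negative (D, E): D6, E7, E10, D20, D24 → −5.
Net charge = (+0) + (−5) = −5.

-5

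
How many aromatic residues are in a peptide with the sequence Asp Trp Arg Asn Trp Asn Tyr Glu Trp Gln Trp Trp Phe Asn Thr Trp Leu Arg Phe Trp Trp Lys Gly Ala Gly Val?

Phenylalanine (F), tryptophan (W), and tyrosine (Y) have aromatic ring side chains.
Matching residues: Trp2, Trp5, Tyr7, Trp9, Trp11, Trp12, Phe13, Trp16, Phe19, Trp20, Trp21.

11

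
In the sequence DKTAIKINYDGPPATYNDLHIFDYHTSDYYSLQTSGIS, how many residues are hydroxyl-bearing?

13

S, T, and Y are the three residues with a side-chain hydroxyl.
Matching residues: T3, Y9, T15, Y16, Y24, T26, S27, Y29, Y30, S31, T34, S35, S38.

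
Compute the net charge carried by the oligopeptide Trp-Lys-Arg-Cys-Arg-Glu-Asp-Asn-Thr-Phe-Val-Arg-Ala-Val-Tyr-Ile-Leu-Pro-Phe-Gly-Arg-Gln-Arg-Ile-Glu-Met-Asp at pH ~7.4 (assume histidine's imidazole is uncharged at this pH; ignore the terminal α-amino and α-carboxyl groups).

+2

At pH ~7.4 the Lys and Arg side chains are protonated (+1), the Asp and Glu side chains are deprotonated (−1), and with His taken as neutral all other side chains carry no charge.
Positive (K, R): Lys2, Arg3, Arg5, Arg12, Arg21, Arg23 → +6.
Negative (D, E): Glu6, Asp7, Glu25, Asp27 → −4.
Net charge = (+6) + (−4) = +2.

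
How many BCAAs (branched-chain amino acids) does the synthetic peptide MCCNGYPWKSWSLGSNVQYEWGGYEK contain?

2

Valine (V), leucine (L), and isoleucine (I) are the branched-chain amino acids.
Matching residues: L13, V17.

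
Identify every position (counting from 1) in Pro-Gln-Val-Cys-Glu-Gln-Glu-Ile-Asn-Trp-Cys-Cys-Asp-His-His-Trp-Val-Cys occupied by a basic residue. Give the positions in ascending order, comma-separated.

The basic amino acids are Lys (K), Arg (R), and His (H).
Matching residues: His14, His15.

14, 15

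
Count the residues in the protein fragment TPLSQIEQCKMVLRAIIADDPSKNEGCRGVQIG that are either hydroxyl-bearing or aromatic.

3

Hydroxyl-bearing: S, T, Y. Aromatic: F, W, Y.
Hydroxyl-bearing residues here: T1, S4, S22 (3).
Aromatic residues here: none (0).
(Y belongs to both groups, but none appear in this sequence.) Total = 3 + 0 = 3.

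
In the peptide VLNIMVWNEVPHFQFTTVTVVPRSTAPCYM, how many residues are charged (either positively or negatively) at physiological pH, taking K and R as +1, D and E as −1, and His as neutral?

Charged side chains at pH ~7.4: K, R (positive); D, E (negative).
Matching residues: E9, R23.

2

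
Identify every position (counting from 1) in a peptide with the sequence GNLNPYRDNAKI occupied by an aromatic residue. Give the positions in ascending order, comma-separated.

6

Matching residues: Y6.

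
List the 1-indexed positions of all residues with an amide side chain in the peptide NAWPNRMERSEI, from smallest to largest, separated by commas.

The amide-side-chain residues are Asn (N) and Gln (Q).
Matching residues: N1, N5.

1, 5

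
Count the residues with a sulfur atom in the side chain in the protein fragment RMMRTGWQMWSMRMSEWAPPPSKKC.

6

Cysteine (C, thiol) and methionine (M, thioether) are the two sulfur-containing amino acids.
Matching residues: M2, M3, M9, M12, M14, C25.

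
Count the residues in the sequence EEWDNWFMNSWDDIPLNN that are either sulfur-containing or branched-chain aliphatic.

3

Sulfur-containing: C, M. Branched-chain aliphatic: I, L, V.
Sulfur-containing residues here: M8 (1).
Branched-chain aliphatic residues here: I14, L16 (2).
The two groups share no amino acid, so total = 1 + 2 = 3.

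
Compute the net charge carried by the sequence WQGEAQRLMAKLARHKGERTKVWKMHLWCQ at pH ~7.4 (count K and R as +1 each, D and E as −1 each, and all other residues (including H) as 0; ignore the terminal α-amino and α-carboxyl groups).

Positive (K, R): R7, K11, R14, K16, R19, K21, K24 → +7.
Negative (D, E): E4, E18 → −2.
Net charge = (+7) + (−2) = +5.

+5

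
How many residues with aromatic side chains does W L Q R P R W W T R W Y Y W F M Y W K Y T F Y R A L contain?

13

Phenylalanine (F), tryptophan (W), and tyrosine (Y) have aromatic ring side chains.
Matching residues: W1, W7, W8, W11, Y12, Y13, W14, F15, Y17, W18, Y20, F22, Y23.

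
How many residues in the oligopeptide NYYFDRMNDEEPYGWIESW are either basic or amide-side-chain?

Basic: H, K, R. Amide-side-chain: N, Q.
Basic residues here: R6 (1).
Amide-side-chain residues here: N1, N8 (2).
The two groups share no amino acid, so total = 1 + 2 = 3.

3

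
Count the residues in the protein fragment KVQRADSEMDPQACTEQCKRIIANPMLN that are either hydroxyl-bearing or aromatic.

2

Hydroxyl-bearing: S, T, Y. Aromatic: F, W, Y.
Hydroxyl-bearing residues here: S7, T15 (2).
Aromatic residues here: none (0).
(Y belongs to both groups, but none appear in this sequence.) Total = 2 + 0 = 2.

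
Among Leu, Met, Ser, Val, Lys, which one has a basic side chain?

Lys

K, R, and H are the three residues with basic side chains (ε-amine, guanidinium, and imidazole respectively).
Of the listed options, only Lys belongs to this group.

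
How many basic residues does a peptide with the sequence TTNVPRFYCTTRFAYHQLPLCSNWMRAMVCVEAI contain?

The basic amino acids are Lys (K), Arg (R), and His (H).
Matching residues: R6, R12, H16, R26.

4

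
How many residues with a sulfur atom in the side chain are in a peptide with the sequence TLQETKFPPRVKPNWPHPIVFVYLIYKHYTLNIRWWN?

The sulfur-bearing residues are cysteine (–SH) and methionine (–S–CH₃).
None of the 37 residues belong to this group.

0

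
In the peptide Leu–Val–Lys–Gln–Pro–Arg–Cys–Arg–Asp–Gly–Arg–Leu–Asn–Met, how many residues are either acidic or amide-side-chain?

Acidic: D, E. Amide-side-chain: N, Q.
Acidic residues here: Asp9 (1).
Amide-side-chain residues here: Gln4, Asn13 (2).
The two groups share no amino acid, so total = 1 + 2 = 3.

3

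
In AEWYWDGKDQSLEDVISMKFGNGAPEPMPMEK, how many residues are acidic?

7

Aspartate (D) and glutamate (E) have carboxylic-acid side chains and are the acidic amino acids.
Matching residues: E2, D6, D9, E13, D14, E26, E31.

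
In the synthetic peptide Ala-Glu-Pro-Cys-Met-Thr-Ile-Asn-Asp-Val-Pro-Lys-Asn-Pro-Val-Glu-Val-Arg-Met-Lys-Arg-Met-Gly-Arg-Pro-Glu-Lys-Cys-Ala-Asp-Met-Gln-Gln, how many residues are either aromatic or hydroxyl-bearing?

1

Aromatic: F, W, Y. Hydroxyl-bearing: S, T, Y.
Aromatic residues here: none (0).
Hydroxyl-bearing residues here: Thr6 (1).
(Y belongs to both groups, but none appear in this sequence.) Total = 0 + 1 = 1.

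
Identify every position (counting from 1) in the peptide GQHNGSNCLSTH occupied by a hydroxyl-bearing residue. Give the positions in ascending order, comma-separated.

Serine (S), threonine (T), and tyrosine (Y) each carry a hydroxyl group on the side chain.
Matching residues: S6, S10, T11.

6, 10, 11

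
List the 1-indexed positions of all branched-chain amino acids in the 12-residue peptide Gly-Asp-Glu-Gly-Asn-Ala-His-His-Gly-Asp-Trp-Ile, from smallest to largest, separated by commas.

Valine (V), leucine (L), and isoleucine (I) are the branched-chain amino acids.
Matching residues: Ile12.

12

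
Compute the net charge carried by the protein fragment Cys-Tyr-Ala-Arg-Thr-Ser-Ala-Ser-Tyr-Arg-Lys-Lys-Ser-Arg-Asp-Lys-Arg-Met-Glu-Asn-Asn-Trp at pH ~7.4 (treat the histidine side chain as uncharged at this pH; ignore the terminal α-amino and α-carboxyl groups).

At pH ~7.4 the Lys and Arg side chains are protonated (+1), the Asp and Glu side chains are deprotonated (−1), and with His taken as neutral all other side chains carry no charge.
Positive (K, R): Arg4, Arg10, Lys11, Lys12, Arg14, Lys16, Arg17 → +7.
Negative (D, E): Asp15, Glu19 → −2.
Net charge = (+7) + (−2) = +5.

+5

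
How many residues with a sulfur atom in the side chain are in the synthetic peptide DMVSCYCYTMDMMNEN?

6

Cysteine (C, thiol) and methionine (M, thioether) are the two sulfur-containing amino acids.
Matching residues: M2, C5, C7, M10, M12, M13.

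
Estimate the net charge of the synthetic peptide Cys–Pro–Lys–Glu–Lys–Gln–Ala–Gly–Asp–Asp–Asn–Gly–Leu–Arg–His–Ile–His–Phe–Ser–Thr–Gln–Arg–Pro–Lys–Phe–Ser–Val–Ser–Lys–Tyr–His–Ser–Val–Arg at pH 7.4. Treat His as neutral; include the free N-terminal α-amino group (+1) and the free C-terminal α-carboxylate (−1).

+4

The side chains ionized at physiological pH are Lys/Arg (+1) and Asp/Glu (−1); with His treated as neutral, nothing else contributes.
Positive (K, R): Lys3, Lys5, Arg14, Arg22, Lys24, Lys29, Arg34 → +7.
Negative (D, E): Glu4, Asp9, Asp10 → −3.
The N-terminus (+1) and C-terminus (−1) cancel.
Net charge = (+7) + (−3) = +4.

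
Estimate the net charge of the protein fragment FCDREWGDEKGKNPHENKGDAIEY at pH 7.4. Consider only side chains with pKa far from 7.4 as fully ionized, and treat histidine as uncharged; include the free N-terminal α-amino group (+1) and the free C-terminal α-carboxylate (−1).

-3

Near pH 7.4, K and R contribute +1 each, D and E contribute −1 each, and every other side chain (His included, as stated) is uncharged.
Positive (K, R): R4, K10, K12, K18 → +4.
Negative (D, E): D3, E5, D8, E9, E16, D20, E23 → −7.
The N-terminus (+1) and C-terminus (−1) cancel.
Net charge = (+4) + (−7) = −3.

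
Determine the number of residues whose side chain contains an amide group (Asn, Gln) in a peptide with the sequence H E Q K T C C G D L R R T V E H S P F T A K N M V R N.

3

Matching residues: Q3, N23, N27.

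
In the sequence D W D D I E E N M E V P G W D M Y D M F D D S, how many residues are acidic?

10

Aspartate (D) and glutamate (E) have carboxylic-acid side chains and are the acidic amino acids.
Matching residues: D1, D3, D4, E6, E7, E10, D15, D18, D21, D22.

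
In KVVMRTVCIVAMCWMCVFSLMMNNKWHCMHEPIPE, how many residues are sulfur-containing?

The sulfur-bearing residues are cysteine (–SH) and methionine (–S–CH₃).
Matching residues: M4, C8, M12, C13, M15, C16, M21, M22, C28, M29.

10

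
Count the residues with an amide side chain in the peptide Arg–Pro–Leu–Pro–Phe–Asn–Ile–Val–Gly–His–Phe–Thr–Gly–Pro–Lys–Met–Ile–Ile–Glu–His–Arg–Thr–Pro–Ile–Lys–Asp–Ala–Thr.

1

The amide-side-chain residues are Asn (N) and Gln (Q).
Matching residues: Asn6.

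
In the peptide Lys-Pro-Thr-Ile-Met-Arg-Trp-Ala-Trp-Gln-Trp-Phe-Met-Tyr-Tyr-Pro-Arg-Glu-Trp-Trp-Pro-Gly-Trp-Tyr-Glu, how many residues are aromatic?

F, W, and Y each carry an aromatic ring on the side chain.
Matching residues: Trp7, Trp9, Trp11, Phe12, Tyr14, Tyr15, Trp19, Trp20, Trp23, Tyr24.

10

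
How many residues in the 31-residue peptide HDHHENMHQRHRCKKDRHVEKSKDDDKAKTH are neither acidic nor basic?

8

Acidic: D, E. Basic: K, R, H. All other residues are neither.
Matching residues: N6, M7, Q9, C13, V19, S22, A28, T30.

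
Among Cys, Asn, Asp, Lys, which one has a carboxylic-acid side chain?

The acidic residues are Asp (D) and Glu (E), whose side chains end in a carboxylate group.
Of the listed options, only Asp belongs to this group.

Asp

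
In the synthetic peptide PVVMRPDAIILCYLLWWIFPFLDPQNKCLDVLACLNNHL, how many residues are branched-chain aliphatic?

14

V, L, and I make up the branched-chain aliphatic group.
Matching residues: V2, V3, I9, I10, L11, L14, L15, I18, L22, L29, V31, L32, L35, L39.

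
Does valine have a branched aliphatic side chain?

The BCAAs are Val, Leu, and Ile — aliphatic side chains with a branch point.
Valine is in this group.

Yes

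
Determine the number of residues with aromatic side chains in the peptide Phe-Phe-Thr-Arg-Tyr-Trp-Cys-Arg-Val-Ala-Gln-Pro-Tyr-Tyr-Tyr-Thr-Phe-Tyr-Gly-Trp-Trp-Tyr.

12

The aromatic amino acids are Phe (F, benzyl), Trp (W, indole), and Tyr (Y, phenol).
Matching residues: Phe1, Phe2, Tyr5, Trp6, Tyr13, Tyr14, Tyr15, Phe17, Tyr18, Trp20, Trp21, Tyr22.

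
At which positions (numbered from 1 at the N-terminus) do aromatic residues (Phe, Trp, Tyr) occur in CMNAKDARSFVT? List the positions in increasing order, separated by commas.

Matching residues: F10.

10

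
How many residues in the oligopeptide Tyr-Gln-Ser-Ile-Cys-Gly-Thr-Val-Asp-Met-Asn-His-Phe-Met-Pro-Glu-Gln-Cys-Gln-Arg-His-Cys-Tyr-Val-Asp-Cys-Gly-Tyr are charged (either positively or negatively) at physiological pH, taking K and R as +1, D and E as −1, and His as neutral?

Charged side chains at pH ~7.4: K, R (positive); D, E (negative).
Matching residues: Asp9, Glu16, Arg20, Asp25.

4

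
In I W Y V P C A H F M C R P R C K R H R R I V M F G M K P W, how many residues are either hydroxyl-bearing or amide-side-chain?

1

Hydroxyl-bearing: S, T, Y. Amide-side-chain: N, Q.
Hydroxyl-bearing residues here: Y3 (1).
Amide-side-chain residues here: none (0).
The two groups share no amino acid, so total = 1 + 0 = 1.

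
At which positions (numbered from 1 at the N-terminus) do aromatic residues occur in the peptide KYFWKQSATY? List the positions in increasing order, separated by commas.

2, 3, 4, 10

The aromatic amino acids are Phe (F, benzyl), Trp (W, indole), and Tyr (Y, phenol).
Matching residues: Y2, F3, W4, Y10.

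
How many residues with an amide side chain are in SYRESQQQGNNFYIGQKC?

6

Asparagine (N) and glutamine (Q) have uncharged amide side chains.
Matching residues: Q6, Q7, Q8, N10, N11, Q16.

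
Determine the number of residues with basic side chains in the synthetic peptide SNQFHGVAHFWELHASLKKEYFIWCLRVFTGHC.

7

The basic amino acids are Lys (K), Arg (R), and His (H).
Matching residues: H5, H9, H14, K18, K19, R27, H32.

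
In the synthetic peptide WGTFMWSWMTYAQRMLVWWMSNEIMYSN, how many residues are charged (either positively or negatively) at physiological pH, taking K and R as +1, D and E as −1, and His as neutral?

2

Charged side chains at pH ~7.4: K, R (positive); D, E (negative).
Matching residues: R14, E23.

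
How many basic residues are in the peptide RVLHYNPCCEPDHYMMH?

K, R, and H are the three residues with basic side chains (ε-amine, guanidinium, and imidazole respectively).
Matching residues: R1, H4, H13, H17.

4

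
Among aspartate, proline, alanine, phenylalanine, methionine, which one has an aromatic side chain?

phenylalanine

The aromatic amino acids are Phe (F, benzyl), Trp (W, indole), and Tyr (Y, phenol).
Of the listed options, only phenylalanine belongs to this group.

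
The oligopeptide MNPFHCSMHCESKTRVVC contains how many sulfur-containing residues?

5

Cysteine (C, thiol) and methionine (M, thioether) are the two sulfur-containing amino acids.
Matching residues: M1, C6, M8, C10, C18.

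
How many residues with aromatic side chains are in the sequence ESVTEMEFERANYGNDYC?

3

Phenylalanine (F), tryptophan (W), and tyrosine (Y) have aromatic ring side chains.
Matching residues: F8, Y13, Y17.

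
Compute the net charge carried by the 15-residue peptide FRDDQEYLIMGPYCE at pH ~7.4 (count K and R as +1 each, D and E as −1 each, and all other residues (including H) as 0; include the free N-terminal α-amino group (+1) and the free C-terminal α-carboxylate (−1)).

-3

Positive (K, R): R2 → +1.
Negative (D, E): D3, D4, E6, E15 → −4.
The N-terminus (+1) and C-terminus (−1) cancel.
Net charge = (+1) + (−4) = −3.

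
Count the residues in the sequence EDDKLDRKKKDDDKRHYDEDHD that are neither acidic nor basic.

2

Acidic: D, E. Basic: K, R, H. All other residues are neither.
Matching residues: L5, Y17.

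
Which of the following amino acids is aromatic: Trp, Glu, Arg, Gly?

Trp

F, W, and Y each carry an aromatic ring on the side chain.
Of the listed options, only Trp belongs to this group.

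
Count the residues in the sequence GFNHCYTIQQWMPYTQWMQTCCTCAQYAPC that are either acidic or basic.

Acidic: D, E. Basic: H, K, R.
Acidic residues here: none (0).
Basic residues here: H4 (1).
The two groups share no amino acid, so total = 0 + 1 = 1.

1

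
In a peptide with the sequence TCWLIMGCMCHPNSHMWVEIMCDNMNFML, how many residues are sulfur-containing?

The sulfur-bearing residues are cysteine (–SH) and methionine (–S–CH₃).
Matching residues: C2, M6, C8, M9, C10, M16, M21, C22, M25, M28.

10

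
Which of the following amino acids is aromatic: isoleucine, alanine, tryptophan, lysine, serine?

The aromatic amino acids are Phe (F, benzyl), Trp (W, indole), and Tyr (Y, phenol).
Of the listed options, only tryptophan belongs to this group.

tryptophan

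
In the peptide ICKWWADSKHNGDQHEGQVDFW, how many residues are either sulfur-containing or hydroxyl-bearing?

Sulfur-containing: C, M. Hydroxyl-bearing: S, T, Y.
Sulfur-containing residues here: C2 (1).
Hydroxyl-bearing residues here: S8 (1).
The two groups share no amino acid, so total = 1 + 1 = 2.

2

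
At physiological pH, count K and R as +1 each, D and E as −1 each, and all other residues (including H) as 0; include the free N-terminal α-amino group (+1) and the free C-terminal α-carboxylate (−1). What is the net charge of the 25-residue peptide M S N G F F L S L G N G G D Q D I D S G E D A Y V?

-5

Positive (K, R): none → +0.
Negative (D, E): D14, D16, D18, E21, D22 → −5.
The N-terminus (+1) and C-terminus (−1) cancel.
Net charge = (+0) + (−5) = −5.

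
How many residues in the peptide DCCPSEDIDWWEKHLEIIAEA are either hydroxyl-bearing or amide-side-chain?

1

Hydroxyl-bearing: S, T, Y. Amide-side-chain: N, Q.
Hydroxyl-bearing residues here: S5 (1).
Amide-side-chain residues here: none (0).
The two groups share no amino acid, so total = 1 + 0 = 1.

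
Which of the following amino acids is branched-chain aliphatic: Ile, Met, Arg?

Ile

The BCAAs are Val, Leu, and Ile — aliphatic side chains with a branch point.
Of the listed options, only Ile belongs to this group.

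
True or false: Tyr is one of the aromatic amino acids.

Phenylalanine (F), tryptophan (W), and tyrosine (Y) have aromatic ring side chains.
Tyrosine is in this group.

True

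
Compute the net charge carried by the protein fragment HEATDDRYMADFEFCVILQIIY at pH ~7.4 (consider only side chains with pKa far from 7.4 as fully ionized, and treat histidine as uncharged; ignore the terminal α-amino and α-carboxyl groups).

-4

At pH ~7.4 the Lys and Arg side chains are protonated (+1), the Asp and Glu side chains are deprotonated (−1), and with His taken as neutral all other side chains carry no charge.
Positive (K, R): R7 → +1.
Negative (D, E): E2, D5, D6, D11, E13 → −5.
Net charge = (+1) + (−5) = −4.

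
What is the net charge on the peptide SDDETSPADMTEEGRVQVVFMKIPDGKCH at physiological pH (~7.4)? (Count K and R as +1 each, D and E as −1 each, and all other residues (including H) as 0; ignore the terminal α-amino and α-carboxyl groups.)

Positive (K, R): R15, K22, K27 → +3.
Negative (D, E): D2, D3, E4, D9, E12, E13, D25 → −7.
Net charge = (+3) + (−7) = −4.

-4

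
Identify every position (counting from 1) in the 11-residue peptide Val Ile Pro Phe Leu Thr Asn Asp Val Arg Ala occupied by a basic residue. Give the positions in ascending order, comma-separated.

10

K, R, and H are the three residues with basic side chains (ε-amine, guanidinium, and imidazole respectively).
Matching residues: Arg10.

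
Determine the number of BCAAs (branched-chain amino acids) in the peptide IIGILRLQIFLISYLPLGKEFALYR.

The BCAAs are Val, Leu, and Ile — aliphatic side chains with a branch point.
Matching residues: I1, I2, I4, L5, L7, I9, L11, I12, L15, L17, L23.

11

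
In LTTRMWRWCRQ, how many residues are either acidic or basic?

3

Acidic: D, E. Basic: H, K, R.
Acidic residues here: none (0).
Basic residues here: R4, R7, R10 (3).
The two groups share no amino acid, so total = 0 + 3 = 3.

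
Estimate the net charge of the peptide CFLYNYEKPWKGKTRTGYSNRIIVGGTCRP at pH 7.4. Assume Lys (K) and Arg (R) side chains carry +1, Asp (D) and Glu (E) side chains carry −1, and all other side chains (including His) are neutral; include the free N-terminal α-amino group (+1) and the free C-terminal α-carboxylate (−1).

Positive (K, R): K8, K11, K13, R15, R21, R29 → +6.
Negative (D, E): E7 → −1.
The N-terminus (+1) and C-terminus (−1) cancel.
Net charge = (+6) + (−1) = +5.

+5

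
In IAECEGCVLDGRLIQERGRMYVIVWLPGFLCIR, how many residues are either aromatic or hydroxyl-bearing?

3

Aromatic: F, W, Y. Hydroxyl-bearing: S, T, Y.
Aromatic residues here: Y21, W25, F29 (3).
Hydroxyl-bearing residues here: Y21 (1).
Y is in both groups, so the 1 Y residue must not be double-counted.
Total = 3 + 1 − 1 = 3.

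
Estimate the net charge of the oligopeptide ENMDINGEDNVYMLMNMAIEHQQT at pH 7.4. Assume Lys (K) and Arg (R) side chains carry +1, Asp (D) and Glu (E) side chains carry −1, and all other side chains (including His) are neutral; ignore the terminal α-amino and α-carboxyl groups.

Positive (K, R): none → +0.
Negative (D, E): E1, D4, E8, D9, E20 → −5.
Net charge = (+0) + (−5) = −5.

-5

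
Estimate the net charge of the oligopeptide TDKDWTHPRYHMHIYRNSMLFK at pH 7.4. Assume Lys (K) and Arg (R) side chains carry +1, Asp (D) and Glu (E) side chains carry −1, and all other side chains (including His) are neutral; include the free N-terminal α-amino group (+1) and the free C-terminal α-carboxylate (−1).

Positive (K, R): K3, R9, R16, K22 → +4.
Negative (D, E): D2, D4 → −2.
The N-terminus (+1) and C-terminus (−1) cancel.
Net charge = (+4) + (−2) = +2.

+2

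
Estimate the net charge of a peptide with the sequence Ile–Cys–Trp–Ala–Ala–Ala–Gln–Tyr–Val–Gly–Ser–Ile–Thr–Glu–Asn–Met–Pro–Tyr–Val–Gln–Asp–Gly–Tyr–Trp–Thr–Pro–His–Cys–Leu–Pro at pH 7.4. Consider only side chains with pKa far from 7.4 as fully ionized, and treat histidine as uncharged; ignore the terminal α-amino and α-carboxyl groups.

-2

The side chains ionized at physiological pH are Lys/Arg (+1) and Asp/Glu (−1); with His treated as neutral, nothing else contributes.
Positive (K, R): none → +0.
Negative (D, E): Glu14, Asp21 → −2.
Net charge = (+0) + (−2) = −2.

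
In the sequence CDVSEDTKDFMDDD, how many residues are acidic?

Aspartate (D) and glutamate (E) have carboxylic-acid side chains and are the acidic amino acids.
Matching residues: D2, E5, D6, D9, D12, D13, D14.

7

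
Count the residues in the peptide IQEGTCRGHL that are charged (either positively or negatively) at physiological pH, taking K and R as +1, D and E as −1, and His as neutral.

Charged side chains at pH ~7.4: K, R (positive); D, E (negative).
Matching residues: E3, R7.

2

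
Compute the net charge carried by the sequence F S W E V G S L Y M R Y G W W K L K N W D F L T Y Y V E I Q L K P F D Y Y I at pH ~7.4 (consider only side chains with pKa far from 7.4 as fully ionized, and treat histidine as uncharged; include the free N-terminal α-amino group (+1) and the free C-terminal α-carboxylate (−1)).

0

At pH ~7.4 the Lys and Arg side chains are protonated (+1), the Asp and Glu side chains are deprotonated (−1), and with His taken as neutral all other side chains carry no charge.
Positive (K, R): R11, K16, K18, K32 → +4.
Negative (D, E): E4, D21, E28, D35 → −4.
The N-terminus (+1) and C-terminus (−1) cancel.
Net charge = (+4) + (−4) = 0.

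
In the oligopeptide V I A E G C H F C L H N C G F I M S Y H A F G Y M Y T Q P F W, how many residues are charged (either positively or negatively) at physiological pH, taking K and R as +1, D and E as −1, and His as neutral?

1

Charged side chains at pH ~7.4: K, R (positive); D, E (negative).
Matching residues: E4.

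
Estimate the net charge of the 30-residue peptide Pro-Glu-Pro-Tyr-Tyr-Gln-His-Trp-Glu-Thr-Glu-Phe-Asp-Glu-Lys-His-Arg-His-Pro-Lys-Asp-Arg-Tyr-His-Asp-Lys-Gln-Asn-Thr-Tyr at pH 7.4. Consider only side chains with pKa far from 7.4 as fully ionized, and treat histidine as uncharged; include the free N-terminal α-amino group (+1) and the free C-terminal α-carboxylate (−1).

The side chains ionized at physiological pH are Lys/Arg (+1) and Asp/Glu (−1); with His treated as neutral, nothing else contributes.
Positive (K, R): Lys15, Arg17, Lys20, Arg22, Lys26 → +5.
Negative (D, E): Glu2, Glu9, Glu11, Asp13, Glu14, Asp21, Asp25 → −7.
The N-terminus (+1) and C-terminus (−1) cancel.
Net charge = (+5) + (−7) = −2.

-2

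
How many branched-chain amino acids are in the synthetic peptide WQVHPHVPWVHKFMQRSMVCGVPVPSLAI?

Valine (V), leucine (L), and isoleucine (I) are the branched-chain amino acids.
Matching residues: V3, V7, V10, V19, V22, V24, L27, I29.

8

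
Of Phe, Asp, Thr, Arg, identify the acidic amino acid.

Aspartate (D) and glutamate (E) have carboxylic-acid side chains and are the acidic amino acids.
Of the listed options, only Asp belongs to this group.

Asp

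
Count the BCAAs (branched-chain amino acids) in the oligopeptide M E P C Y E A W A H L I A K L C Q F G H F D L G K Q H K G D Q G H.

4

V, L, and I make up the branched-chain aliphatic group.
Matching residues: L11, I12, L15, L23.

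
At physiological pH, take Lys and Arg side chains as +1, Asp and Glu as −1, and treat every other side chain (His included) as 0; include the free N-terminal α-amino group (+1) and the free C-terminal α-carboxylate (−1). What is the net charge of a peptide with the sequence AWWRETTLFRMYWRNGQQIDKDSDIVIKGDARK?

Positive (K, R): R4, R10, R14, K21, K28, R32, K33 → +7.
Negative (D, E): E5, D20, D22, D24, D30 → −5.
The N-terminus (+1) and C-terminus (−1) cancel.
Net charge = (+7) + (−5) = +2.

+2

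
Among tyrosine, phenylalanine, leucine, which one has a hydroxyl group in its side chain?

tyrosine

The –OH-bearing residues are Ser, Thr (aliphatic alcohols), and Tyr (phenol).
Of the listed options, only tyrosine belongs to this group.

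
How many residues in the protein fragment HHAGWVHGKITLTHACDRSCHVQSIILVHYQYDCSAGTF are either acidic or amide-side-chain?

4

Acidic: D, E. Amide-side-chain: N, Q.
Acidic residues here: D17, D33 (2).
Amide-side-chain residues here: Q23, Q31 (2).
The two groups share no amino acid, so total = 2 + 2 = 4.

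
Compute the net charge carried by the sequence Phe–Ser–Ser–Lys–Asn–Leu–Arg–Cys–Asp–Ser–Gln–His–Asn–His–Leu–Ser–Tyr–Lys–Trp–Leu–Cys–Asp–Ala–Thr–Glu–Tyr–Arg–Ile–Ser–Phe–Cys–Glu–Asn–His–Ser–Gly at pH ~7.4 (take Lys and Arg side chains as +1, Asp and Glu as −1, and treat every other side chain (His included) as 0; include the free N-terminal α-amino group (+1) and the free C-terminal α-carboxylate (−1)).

0

Positive (K, R): Lys4, Arg7, Lys18, Arg27 → +4.
Negative (D, E): Asp9, Asp22, Glu25, Glu32 → −4.
The N-terminus (+1) and C-terminus (−1) cancel.
Net charge = (+4) + (−4) = 0.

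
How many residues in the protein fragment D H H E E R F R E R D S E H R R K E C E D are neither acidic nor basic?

Acidic: D, E. Basic: K, R, H. All other residues are neither.
Matching residues: F7, S12, C19.

3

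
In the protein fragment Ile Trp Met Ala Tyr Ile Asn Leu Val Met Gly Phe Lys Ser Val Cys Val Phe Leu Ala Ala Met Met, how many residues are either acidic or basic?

Acidic: D, E. Basic: H, K, R.
Acidic residues here: none (0).
Basic residues here: Lys13 (1).
The two groups share no amino acid, so total = 0 + 1 = 1.

1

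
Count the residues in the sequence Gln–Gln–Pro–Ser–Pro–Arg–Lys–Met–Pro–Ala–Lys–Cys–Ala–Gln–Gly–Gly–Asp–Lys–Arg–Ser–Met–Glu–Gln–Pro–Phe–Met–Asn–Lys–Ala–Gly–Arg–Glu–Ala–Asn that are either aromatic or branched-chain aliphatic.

Aromatic: F, W, Y. Branched-chain aliphatic: I, L, V.
Aromatic residues here: Phe25 (1).
Branched-chain aliphatic residues here: none (0).
The two groups share no amino acid, so total = 1 + 0 = 1.

1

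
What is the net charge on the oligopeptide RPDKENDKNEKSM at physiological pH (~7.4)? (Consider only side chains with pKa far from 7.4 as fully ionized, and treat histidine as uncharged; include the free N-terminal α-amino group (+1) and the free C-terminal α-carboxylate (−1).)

0

Near pH 7.4, K and R contribute +1 each, D and E contribute −1 each, and every other side chain (His included, as stated) is uncharged.
Positive (K, R): R1, K4, K8, K11 → +4.
Negative (D, E): D3, E5, D7, E10 → −4.
The N-terminus (+1) and C-terminus (−1) cancel.
Net charge = (+4) + (−4) = 0.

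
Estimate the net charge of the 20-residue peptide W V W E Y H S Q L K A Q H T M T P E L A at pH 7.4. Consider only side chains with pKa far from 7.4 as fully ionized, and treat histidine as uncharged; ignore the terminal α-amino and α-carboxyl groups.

Near pH 7.4, K and R contribute +1 each, D and E contribute −1 each, and every other side chain (His included, as stated) is uncharged.
Positive (K, R): K10 → +1.
Negative (D, E): E4, E18 → −2.
Net charge = (+1) + (−2) = −1.

-1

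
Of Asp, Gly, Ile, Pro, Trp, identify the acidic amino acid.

Only D (aspartate) and E (glutamate) carry a side-chain carboxylic acid.
Of the listed options, only Asp belongs to this group.

Asp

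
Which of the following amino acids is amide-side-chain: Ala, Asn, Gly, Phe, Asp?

Asparagine (N) and glutamine (Q) have uncharged amide side chains.
Of the listed options, only Asn belongs to this group.

Asn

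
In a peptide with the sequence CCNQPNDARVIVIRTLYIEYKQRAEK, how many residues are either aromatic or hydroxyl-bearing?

3

Aromatic: F, W, Y. Hydroxyl-bearing: S, T, Y.
Aromatic residues here: Y17, Y20 (2).
Hydroxyl-bearing residues here: T15, Y17, Y20 (3).
Y is in both groups, so the 2 Y residues must not be double-counted.
Total = 2 + 3 − 2 = 3.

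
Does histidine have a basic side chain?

K, R, and H are the three residues with basic side chains (ε-amine, guanidinium, and imidazole respectively).
Histidine is in this group.

Yes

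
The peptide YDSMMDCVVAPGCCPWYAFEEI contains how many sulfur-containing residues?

Cysteine (C, thiol) and methionine (M, thioether) are the two sulfur-containing amino acids.
Matching residues: M4, M5, C7, C13, C14.

5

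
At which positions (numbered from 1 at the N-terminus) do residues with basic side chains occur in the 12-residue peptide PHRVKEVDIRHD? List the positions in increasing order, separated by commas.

2, 3, 5, 10, 11

K, R, and H are the three residues with basic side chains (ε-amine, guanidinium, and imidazole respectively).
Matching residues: H2, R3, K5, R10, H11.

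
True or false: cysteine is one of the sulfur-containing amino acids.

The sulfur-bearing residues are cysteine (–SH) and methionine (–S–CH₃).
Cysteine is in this group.

True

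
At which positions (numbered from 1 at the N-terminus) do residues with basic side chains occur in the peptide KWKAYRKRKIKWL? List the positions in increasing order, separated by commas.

Lysine (K), arginine (R), and histidine (H) have basic, nitrogen-containing side chains.
Matching residues: K1, K3, R6, K7, R8, K9, K11.

1, 3, 6, 7, 8, 9, 11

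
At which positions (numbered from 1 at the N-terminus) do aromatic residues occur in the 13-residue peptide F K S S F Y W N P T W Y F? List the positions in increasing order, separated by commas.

1, 5, 6, 7, 11, 12, 13

F, W, and Y each carry an aromatic ring on the side chain.
Matching residues: F1, F5, Y6, W7, W11, Y12, F13.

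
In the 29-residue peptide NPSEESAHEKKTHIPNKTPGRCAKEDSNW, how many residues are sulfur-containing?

Cysteine (C, thiol) and methionine (M, thioether) are the two sulfur-containing amino acids.
Matching residues: C22.

1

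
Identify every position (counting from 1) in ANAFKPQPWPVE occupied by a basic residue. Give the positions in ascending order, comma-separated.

5

The basic amino acids are Lys (K), Arg (R), and His (H).
Matching residues: K5.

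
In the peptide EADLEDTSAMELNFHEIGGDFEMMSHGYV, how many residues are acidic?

Only D (aspartate) and E (glutamate) carry a side-chain carboxylic acid.
Matching residues: E1, D3, E5, D6, E11, E16, D20, E22.

8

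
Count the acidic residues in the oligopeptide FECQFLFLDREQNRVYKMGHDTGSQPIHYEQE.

The acidic residues are Asp (D) and Glu (E), whose side chains end in a carboxylate group.
Matching residues: E2, D9, E11, D21, E30, E32.

6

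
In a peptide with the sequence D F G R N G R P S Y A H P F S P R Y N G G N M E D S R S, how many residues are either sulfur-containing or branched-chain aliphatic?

1

Sulfur-containing: C, M. Branched-chain aliphatic: I, L, V.
Sulfur-containing residues here: M23 (1).
Branched-chain aliphatic residues here: none (0).
The two groups share no amino acid, so total = 1 + 0 = 1.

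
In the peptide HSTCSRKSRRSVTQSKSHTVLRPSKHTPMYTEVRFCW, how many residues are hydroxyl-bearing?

S, T, and Y are the three residues with a side-chain hydroxyl.
Matching residues: S2, T3, S5, S8, S11, T13, S15, S17, T19, S24, T27, Y30, T31.

13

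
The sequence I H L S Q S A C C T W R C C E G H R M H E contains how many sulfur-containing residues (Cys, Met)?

Matching residues: C8, C9, C13, C14, M19.

5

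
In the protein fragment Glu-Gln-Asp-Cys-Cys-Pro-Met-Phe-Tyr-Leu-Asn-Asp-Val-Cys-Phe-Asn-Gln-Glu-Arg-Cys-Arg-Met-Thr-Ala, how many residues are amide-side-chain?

Only N (asparagine) and Q (glutamine) carry a side-chain carboxamide.
Matching residues: Gln2, Asn11, Asn16, Gln17.

4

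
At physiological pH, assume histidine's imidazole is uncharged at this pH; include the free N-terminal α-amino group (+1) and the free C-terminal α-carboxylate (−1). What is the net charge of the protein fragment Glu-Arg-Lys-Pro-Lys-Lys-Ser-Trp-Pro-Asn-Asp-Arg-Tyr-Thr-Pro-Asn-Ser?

At pH ~7.4 the Lys and Arg side chains are protonated (+1), the Asp and Glu side chains are deprotonated (−1), and with His taken as neutral all other side chains carry no charge.
Positive (K, R): Arg2, Lys3, Lys5, Lys6, Arg12 → +5.
Negative (D, E): Glu1, Asp11 → −2.
The N-terminus (+1) and C-terminus (−1) cancel.
Net charge = (+5) + (−2) = +3.

+3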